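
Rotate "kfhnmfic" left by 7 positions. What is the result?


Input: "kfhnmfic", rotate left by 7
First 7 characters: "kfhnmfi"
Remaining characters: "c"
Concatenate remaining + first: "c" + "kfhnmfi" = "ckfhnmfi"

ckfhnmfi


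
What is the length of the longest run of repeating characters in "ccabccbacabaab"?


Input: "ccabccbacabaab"
Scanning for longest run:
  Position 1 ('c'): continues run of 'c', length=2
  Position 2 ('a'): new char, reset run to 1
  Position 3 ('b'): new char, reset run to 1
  Position 4 ('c'): new char, reset run to 1
  Position 5 ('c'): continues run of 'c', length=2
  Position 6 ('b'): new char, reset run to 1
  Position 7 ('a'): new char, reset run to 1
  Position 8 ('c'): new char, reset run to 1
  Position 9 ('a'): new char, reset run to 1
  Position 10 ('b'): new char, reset run to 1
  Position 11 ('a'): new char, reset run to 1
  Position 12 ('a'): continues run of 'a', length=2
  Position 13 ('b'): new char, reset run to 1
Longest run: 'c' with length 2

2


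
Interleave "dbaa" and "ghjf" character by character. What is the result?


Interleaving "dbaa" and "ghjf":
  Position 0: 'd' from first, 'g' from second => "dg"
  Position 1: 'b' from first, 'h' from second => "bh"
  Position 2: 'a' from first, 'j' from second => "aj"
  Position 3: 'a' from first, 'f' from second => "af"
Result: dgbhajaf

dgbhajaf


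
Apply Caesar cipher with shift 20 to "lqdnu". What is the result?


Caesar cipher: shift "lqdnu" by 20
  'l' (pos 11) + 20 = pos 5 = 'f'
  'q' (pos 16) + 20 = pos 10 = 'k'
  'd' (pos 3) + 20 = pos 23 = 'x'
  'n' (pos 13) + 20 = pos 7 = 'h'
  'u' (pos 20) + 20 = pos 14 = 'o'
Result: fkxho

fkxho


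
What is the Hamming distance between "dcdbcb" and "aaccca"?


Comparing "dcdbcb" and "aaccca" position by position:
  Position 0: 'd' vs 'a' => differ
  Position 1: 'c' vs 'a' => differ
  Position 2: 'd' vs 'c' => differ
  Position 3: 'b' vs 'c' => differ
  Position 4: 'c' vs 'c' => same
  Position 5: 'b' vs 'a' => differ
Total differences (Hamming distance): 5

5


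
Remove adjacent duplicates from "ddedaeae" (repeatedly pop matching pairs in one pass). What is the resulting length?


Input: ddedaeae
Stack-based adjacent duplicate removal:
  Read 'd': push. Stack: d
  Read 'd': matches stack top 'd' => pop. Stack: (empty)
  Read 'e': push. Stack: e
  Read 'd': push. Stack: ed
  Read 'a': push. Stack: eda
  Read 'e': push. Stack: edae
  Read 'a': push. Stack: edaea
  Read 'e': push. Stack: edaeae
Final stack: "edaeae" (length 6)

6


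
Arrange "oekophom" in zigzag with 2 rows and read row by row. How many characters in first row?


Zigzag "oekophom" into 2 rows:
Placing characters:
  'o' => row 0
  'e' => row 1
  'k' => row 0
  'o' => row 1
  'p' => row 0
  'h' => row 1
  'o' => row 0
  'm' => row 1
Rows:
  Row 0: "okpo"
  Row 1: "eohm"
First row length: 4

4


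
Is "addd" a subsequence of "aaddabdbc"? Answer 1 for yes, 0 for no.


Check if "addd" is a subsequence of "aaddabdbc"
Greedy scan:
  Position 0 ('a'): matches sub[0] = 'a'
  Position 1 ('a'): no match needed
  Position 2 ('d'): matches sub[1] = 'd'
  Position 3 ('d'): matches sub[2] = 'd'
  Position 4 ('a'): no match needed
  Position 5 ('b'): no match needed
  Position 6 ('d'): matches sub[3] = 'd'
  Position 7 ('b'): no match needed
  Position 8 ('c'): no match needed
All 4 characters matched => is a subsequence

1


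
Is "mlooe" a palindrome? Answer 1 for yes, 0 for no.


Input: mlooe
Reversed: eoolm
  Compare pos 0 ('m') with pos 4 ('e'): MISMATCH
  Compare pos 1 ('l') with pos 3 ('o'): MISMATCH
Result: not a palindrome

0


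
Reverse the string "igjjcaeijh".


Input: igjjcaeijh
Reading characters right to left:
  Position 9: 'h'
  Position 8: 'j'
  Position 7: 'i'
  Position 6: 'e'
  Position 5: 'a'
  Position 4: 'c'
  Position 3: 'j'
  Position 2: 'j'
  Position 1: 'g'
  Position 0: 'i'
Reversed: hjieacjjgi

hjieacjjgi


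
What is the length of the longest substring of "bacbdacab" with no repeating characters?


Input: "bacbdacab"
Sliding window (track last position of each char):
  Position 0 ('b'): window [0,0] length 1 -- new best
  Position 1 ('a'): window [0,1] length 2 -- new best
  Position 2 ('c'): window [0,2] length 3 -- new best
  Position 3 ('b'): repeat (last at 0), move window start to 1
  Position 3 ('b'): window [1,3] length 3
  Position 4 ('d'): window [1,4] length 4 -- new best
  Position 5 ('a'): repeat (last at 1), move window start to 2
  Position 5 ('a'): window [2,5] length 4
  Position 6 ('c'): repeat (last at 2), move window start to 3
  Position 6 ('c'): window [3,6] length 4
  Position 7 ('a'): repeat (last at 5), move window start to 6
  Position 7 ('a'): window [6,7] length 2
  Position 8 ('b'): window [6,8] length 3
Longest substring with no repeats: "acbd" with length 4

4


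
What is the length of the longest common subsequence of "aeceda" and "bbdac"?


LCS of "aeceda" and "bbdac"
DP table:
           b    b    d    a    c
      0    0    0    0    0    0
  a   0    0    0    0    1    1
  e   0    0    0    0    1    1
  c   0    0    0    0    1    2
  e   0    0    0    0    1    2
  d   0    0    0    1    1    2
  a   0    0    0    1    2    2
LCS length = dp[6][5] = 2

2


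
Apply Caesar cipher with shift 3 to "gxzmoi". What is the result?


Caesar cipher: shift "gxzmoi" by 3
  'g' (pos 6) + 3 = pos 9 = 'j'
  'x' (pos 23) + 3 = pos 0 = 'a'
  'z' (pos 25) + 3 = pos 2 = 'c'
  'm' (pos 12) + 3 = pos 15 = 'p'
  'o' (pos 14) + 3 = pos 17 = 'r'
  'i' (pos 8) + 3 = pos 11 = 'l'
Result: jacprl

jacprl


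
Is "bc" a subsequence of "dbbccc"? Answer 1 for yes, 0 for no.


Check if "bc" is a subsequence of "dbbccc"
Greedy scan:
  Position 0 ('d'): no match needed
  Position 1 ('b'): matches sub[0] = 'b'
  Position 2 ('b'): no match needed
  Position 3 ('c'): matches sub[1] = 'c'
  Position 4 ('c'): no match needed
  Position 5 ('c'): no match needed
All 2 characters matched => is a subsequence

1


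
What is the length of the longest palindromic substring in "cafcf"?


Input: "cafcf"
Checking substrings for palindromes:
  [2:5] "fcf" (len 3) => palindrome
Longest palindromic substring: "fcf" with length 3

3


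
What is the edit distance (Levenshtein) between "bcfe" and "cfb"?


Computing edit distance: "bcfe" -> "cfb"
DP table:
           c    f    b
      0    1    2    3
  b   1    1    2    2
  c   2    1    2    3
  f   3    2    1    2
  e   4    3    2    2
Edit distance = dp[4][3] = 2

2


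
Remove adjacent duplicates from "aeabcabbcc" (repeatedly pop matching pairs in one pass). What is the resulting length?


Input: aeabcabbcc
Stack-based adjacent duplicate removal:
  Read 'a': push. Stack: a
  Read 'e': push. Stack: ae
  Read 'a': push. Stack: aea
  Read 'b': push. Stack: aeab
  Read 'c': push. Stack: aeabc
  Read 'a': push. Stack: aeabca
  Read 'b': push. Stack: aeabcab
  Read 'b': matches stack top 'b' => pop. Stack: aeabca
  Read 'c': push. Stack: aeabcac
  Read 'c': matches stack top 'c' => pop. Stack: aeabca
Final stack: "aeabca" (length 6)

6


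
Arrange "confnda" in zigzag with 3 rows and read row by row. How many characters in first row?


Zigzag "confnda" into 3 rows:
Placing characters:
  'c' => row 0
  'o' => row 1
  'n' => row 2
  'f' => row 1
  'n' => row 0
  'd' => row 1
  'a' => row 2
Rows:
  Row 0: "cn"
  Row 1: "ofd"
  Row 2: "na"
First row length: 2

2


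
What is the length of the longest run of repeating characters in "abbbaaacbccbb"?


Input: "abbbaaacbccbb"
Scanning for longest run:
  Position 1 ('b'): new char, reset run to 1
  Position 2 ('b'): continues run of 'b', length=2
  Position 3 ('b'): continues run of 'b', length=3
  Position 4 ('a'): new char, reset run to 1
  Position 5 ('a'): continues run of 'a', length=2
  Position 6 ('a'): continues run of 'a', length=3
  Position 7 ('c'): new char, reset run to 1
  Position 8 ('b'): new char, reset run to 1
  Position 9 ('c'): new char, reset run to 1
  Position 10 ('c'): continues run of 'c', length=2
  Position 11 ('b'): new char, reset run to 1
  Position 12 ('b'): continues run of 'b', length=2
Longest run: 'b' with length 3

3


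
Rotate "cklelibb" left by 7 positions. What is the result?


Input: "cklelibb", rotate left by 7
First 7 characters: "cklelib"
Remaining characters: "b"
Concatenate remaining + first: "b" + "cklelib" = "bcklelib"

bcklelib


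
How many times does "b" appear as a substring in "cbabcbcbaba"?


Searching for "b" in "cbabcbcbaba"
Scanning each position:
  Position 0: "c" => no
  Position 1: "b" => MATCH
  Position 2: "a" => no
  Position 3: "b" => MATCH
  Position 4: "c" => no
  Position 5: "b" => MATCH
  Position 6: "c" => no
  Position 7: "b" => MATCH
  Position 8: "a" => no
  Position 9: "b" => MATCH
  Position 10: "a" => no
Total occurrences: 5

5


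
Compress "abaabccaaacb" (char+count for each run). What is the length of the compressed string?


Input: abaabccaaacb
Runs:
  'a' x 1 => "a1"
  'b' x 1 => "b1"
  'a' x 2 => "a2"
  'b' x 1 => "b1"
  'c' x 2 => "c2"
  'a' x 3 => "a3"
  'c' x 1 => "c1"
  'b' x 1 => "b1"
Compressed: "a1b1a2b1c2a3c1b1"
Compressed length: 16

16


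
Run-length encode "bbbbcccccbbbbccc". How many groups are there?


Input: bbbbcccccbbbbccc
Scanning for consecutive runs:
  Group 1: 'b' x 4 (positions 0-3)
  Group 2: 'c' x 5 (positions 4-8)
  Group 3: 'b' x 4 (positions 9-12)
  Group 4: 'c' x 3 (positions 13-15)
Total groups: 4

4


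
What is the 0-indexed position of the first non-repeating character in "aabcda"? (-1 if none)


Input: aabcda
Character frequencies:
  'a': 3
  'b': 1
  'c': 1
  'd': 1
Scanning left to right for freq == 1:
  Position 0 ('a'): freq=3, skip
  Position 1 ('a'): freq=3, skip
  Position 2 ('b'): unique! => answer = 2

2


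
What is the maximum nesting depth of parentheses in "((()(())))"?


Input: "((()(())))"
Tracking depth:
  Position 0 '(': depth becomes 1
  Position 1 '(': depth becomes 2
  Position 2 '(': depth becomes 3
  Position 3 ')': depth becomes 2
  Position 4 '(': depth becomes 3
  Position 5 '(': depth becomes 4
  Position 6 ')': depth becomes 3
  Position 7 ')': depth becomes 2
  Position 8 ')': depth becomes 1
  Position 9 ')': depth becomes 0
Maximum depth reached: 4

4


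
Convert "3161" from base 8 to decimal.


Input: "3161" in base 8
Positional expansion:
  Digit '3' (value 3) x 8^3 = 1536
  Digit '1' (value 1) x 8^2 = 64
  Digit '6' (value 6) x 8^1 = 48
  Digit '1' (value 1) x 8^0 = 1
Sum = 1649

1649


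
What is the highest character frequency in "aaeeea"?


Input: aaeeea
Character counts:
  'a': 3
  'e': 3
Maximum frequency: 3

3


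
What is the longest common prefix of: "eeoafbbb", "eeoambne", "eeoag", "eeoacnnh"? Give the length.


Words: eeoafbbb, eeoambne, eeoag, eeoacnnh
  Position 0: all 'e' => match
  Position 1: all 'e' => match
  Position 2: all 'o' => match
  Position 3: all 'a' => match
  Position 4: ('f', 'm', 'g', 'c') => mismatch, stop
LCP = "eeoa" (length 4)

4


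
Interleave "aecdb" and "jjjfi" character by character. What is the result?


Interleaving "aecdb" and "jjjfi":
  Position 0: 'a' from first, 'j' from second => "aj"
  Position 1: 'e' from first, 'j' from second => "ej"
  Position 2: 'c' from first, 'j' from second => "cj"
  Position 3: 'd' from first, 'f' from second => "df"
  Position 4: 'b' from first, 'i' from second => "bi"
Result: ajejcjdfbi

ajejcjdfbi


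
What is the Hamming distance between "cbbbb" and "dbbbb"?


Comparing "cbbbb" and "dbbbb" position by position:
  Position 0: 'c' vs 'd' => differ
  Position 1: 'b' vs 'b' => same
  Position 2: 'b' vs 'b' => same
  Position 3: 'b' vs 'b' => same
  Position 4: 'b' vs 'b' => same
Total differences (Hamming distance): 1

1


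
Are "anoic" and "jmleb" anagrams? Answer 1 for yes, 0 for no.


Strings: "anoic", "jmleb"
Sorted first:  acino
Sorted second: bejlm
Differ at position 0: 'a' vs 'b' => not anagrams

0


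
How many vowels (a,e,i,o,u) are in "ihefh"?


Input: ihefh
Checking each character:
  'i' at position 0: vowel (running total: 1)
  'h' at position 1: consonant
  'e' at position 2: vowel (running total: 2)
  'f' at position 3: consonant
  'h' at position 4: consonant
Total vowels: 2

2


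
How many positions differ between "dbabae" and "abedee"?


Comparing "dbabae" and "abedee" position by position:
  Position 0: 'd' vs 'a' => DIFFER
  Position 1: 'b' vs 'b' => same
  Position 2: 'a' vs 'e' => DIFFER
  Position 3: 'b' vs 'd' => DIFFER
  Position 4: 'a' vs 'e' => DIFFER
  Position 5: 'e' vs 'e' => same
Positions that differ: 4

4


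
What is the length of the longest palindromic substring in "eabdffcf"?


Input: "eabdffcf"
Checking substrings for palindromes:
  [5:8] "fcf" (len 3) => palindrome
  [4:6] "ff" (len 2) => palindrome
Longest palindromic substring: "fcf" with length 3

3


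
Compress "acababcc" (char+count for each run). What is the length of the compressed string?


Input: acababcc
Runs:
  'a' x 1 => "a1"
  'c' x 1 => "c1"
  'a' x 1 => "a1"
  'b' x 1 => "b1"
  'a' x 1 => "a1"
  'b' x 1 => "b1"
  'c' x 2 => "c2"
Compressed: "a1c1a1b1a1b1c2"
Compressed length: 14

14


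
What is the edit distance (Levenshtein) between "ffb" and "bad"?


Computing edit distance: "ffb" -> "bad"
DP table:
           b    a    d
      0    1    2    3
  f   1    1    2    3
  f   2    2    2    3
  b   3    2    3    3
Edit distance = dp[3][3] = 3

3


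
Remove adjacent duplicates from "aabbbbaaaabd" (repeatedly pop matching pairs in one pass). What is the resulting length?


Input: aabbbbaaaabd
Stack-based adjacent duplicate removal:
  Read 'a': push. Stack: a
  Read 'a': matches stack top 'a' => pop. Stack: (empty)
  Read 'b': push. Stack: b
  Read 'b': matches stack top 'b' => pop. Stack: (empty)
  Read 'b': push. Stack: b
  Read 'b': matches stack top 'b' => pop. Stack: (empty)
  Read 'a': push. Stack: a
  Read 'a': matches stack top 'a' => pop. Stack: (empty)
  Read 'a': push. Stack: a
  Read 'a': matches stack top 'a' => pop. Stack: (empty)
  Read 'b': push. Stack: b
  Read 'd': push. Stack: bd
Final stack: "bd" (length 2)

2


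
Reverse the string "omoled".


Input: omoled
Reading characters right to left:
  Position 5: 'd'
  Position 4: 'e'
  Position 3: 'l'
  Position 2: 'o'
  Position 1: 'm'
  Position 0: 'o'
Reversed: delomo

delomo


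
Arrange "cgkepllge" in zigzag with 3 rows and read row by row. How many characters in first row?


Zigzag "cgkepllge" into 3 rows:
Placing characters:
  'c' => row 0
  'g' => row 1
  'k' => row 2
  'e' => row 1
  'p' => row 0
  'l' => row 1
  'l' => row 2
  'g' => row 1
  'e' => row 0
Rows:
  Row 0: "cpe"
  Row 1: "gelg"
  Row 2: "kl"
First row length: 3

3


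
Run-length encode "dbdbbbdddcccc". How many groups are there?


Input: dbdbbbdddcccc
Scanning for consecutive runs:
  Group 1: 'd' x 1 (positions 0-0)
  Group 2: 'b' x 1 (positions 1-1)
  Group 3: 'd' x 1 (positions 2-2)
  Group 4: 'b' x 3 (positions 3-5)
  Group 5: 'd' x 3 (positions 6-8)
  Group 6: 'c' x 4 (positions 9-12)
Total groups: 6

6


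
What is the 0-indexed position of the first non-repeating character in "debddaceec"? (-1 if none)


Input: debddaceec
Character frequencies:
  'a': 1
  'b': 1
  'c': 2
  'd': 3
  'e': 3
Scanning left to right for freq == 1:
  Position 0 ('d'): freq=3, skip
  Position 1 ('e'): freq=3, skip
  Position 2 ('b'): unique! => answer = 2

2


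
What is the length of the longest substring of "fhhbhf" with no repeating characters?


Input: "fhhbhf"
Sliding window (track last position of each char):
  Position 0 ('f'): window [0,0] length 1 -- new best
  Position 1 ('h'): window [0,1] length 2 -- new best
  Position 2 ('h'): repeat (last at 1), move window start to 2
  Position 2 ('h'): window [2,2] length 1
  Position 3 ('b'): window [2,3] length 2
  Position 4 ('h'): repeat (last at 2), move window start to 3
  Position 4 ('h'): window [3,4] length 2
  Position 5 ('f'): window [3,5] length 3 -- new best
Longest substring with no repeats: "bhf" with length 3

3


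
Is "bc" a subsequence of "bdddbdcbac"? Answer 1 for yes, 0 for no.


Check if "bc" is a subsequence of "bdddbdcbac"
Greedy scan:
  Position 0 ('b'): matches sub[0] = 'b'
  Position 1 ('d'): no match needed
  Position 2 ('d'): no match needed
  Position 3 ('d'): no match needed
  Position 4 ('b'): no match needed
  Position 5 ('d'): no match needed
  Position 6 ('c'): matches sub[1] = 'c'
  Position 7 ('b'): no match needed
  Position 8 ('a'): no match needed
  Position 9 ('c'): no match needed
All 2 characters matched => is a subsequence

1


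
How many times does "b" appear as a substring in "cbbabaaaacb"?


Searching for "b" in "cbbabaaaacb"
Scanning each position:
  Position 0: "c" => no
  Position 1: "b" => MATCH
  Position 2: "b" => MATCH
  Position 3: "a" => no
  Position 4: "b" => MATCH
  Position 5: "a" => no
  Position 6: "a" => no
  Position 7: "a" => no
  Position 8: "a" => no
  Position 9: "c" => no
  Position 10: "b" => MATCH
Total occurrences: 4

4


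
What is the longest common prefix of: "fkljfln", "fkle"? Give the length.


Words: fkljfln, fkle
  Position 0: all 'f' => match
  Position 1: all 'k' => match
  Position 2: all 'l' => match
  Position 3: ('j', 'e') => mismatch, stop
LCP = "fkl" (length 3)

3


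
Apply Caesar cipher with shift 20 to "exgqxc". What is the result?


Caesar cipher: shift "exgqxc" by 20
  'e' (pos 4) + 20 = pos 24 = 'y'
  'x' (pos 23) + 20 = pos 17 = 'r'
  'g' (pos 6) + 20 = pos 0 = 'a'
  'q' (pos 16) + 20 = pos 10 = 'k'
  'x' (pos 23) + 20 = pos 17 = 'r'
  'c' (pos 2) + 20 = pos 22 = 'w'
Result: yrakrw

yrakrw


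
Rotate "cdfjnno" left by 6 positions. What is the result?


Input: "cdfjnno", rotate left by 6
First 6 characters: "cdfjnn"
Remaining characters: "o"
Concatenate remaining + first: "o" + "cdfjnn" = "ocdfjnn"

ocdfjnn


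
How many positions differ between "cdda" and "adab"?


Comparing "cdda" and "adab" position by position:
  Position 0: 'c' vs 'a' => DIFFER
  Position 1: 'd' vs 'd' => same
  Position 2: 'd' vs 'a' => DIFFER
  Position 3: 'a' vs 'b' => DIFFER
Positions that differ: 3

3


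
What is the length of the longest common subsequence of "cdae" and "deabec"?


LCS of "cdae" and "deabec"
DP table:
           d    e    a    b    e    c
      0    0    0    0    0    0    0
  c   0    0    0    0    0    0    1
  d   0    1    1    1    1    1    1
  a   0    1    1    2    2    2    2
  e   0    1    2    2    2    3    3
LCS length = dp[4][6] = 3

3


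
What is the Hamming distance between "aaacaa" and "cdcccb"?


Comparing "aaacaa" and "cdcccb" position by position:
  Position 0: 'a' vs 'c' => differ
  Position 1: 'a' vs 'd' => differ
  Position 2: 'a' vs 'c' => differ
  Position 3: 'c' vs 'c' => same
  Position 4: 'a' vs 'c' => differ
  Position 5: 'a' vs 'b' => differ
Total differences (Hamming distance): 5

5


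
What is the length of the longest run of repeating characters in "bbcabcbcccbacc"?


Input: "bbcabcbcccbacc"
Scanning for longest run:
  Position 1 ('b'): continues run of 'b', length=2
  Position 2 ('c'): new char, reset run to 1
  Position 3 ('a'): new char, reset run to 1
  Position 4 ('b'): new char, reset run to 1
  Position 5 ('c'): new char, reset run to 1
  Position 6 ('b'): new char, reset run to 1
  Position 7 ('c'): new char, reset run to 1
  Position 8 ('c'): continues run of 'c', length=2
  Position 9 ('c'): continues run of 'c', length=3
  Position 10 ('b'): new char, reset run to 1
  Position 11 ('a'): new char, reset run to 1
  Position 12 ('c'): new char, reset run to 1
  Position 13 ('c'): continues run of 'c', length=2
Longest run: 'c' with length 3

3


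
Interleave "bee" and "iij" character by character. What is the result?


Interleaving "bee" and "iij":
  Position 0: 'b' from first, 'i' from second => "bi"
  Position 1: 'e' from first, 'i' from second => "ei"
  Position 2: 'e' from first, 'j' from second => "ej"
Result: bieiej

bieiej


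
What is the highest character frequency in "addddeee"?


Input: addddeee
Character counts:
  'a': 1
  'd': 4
  'e': 3
Maximum frequency: 4

4


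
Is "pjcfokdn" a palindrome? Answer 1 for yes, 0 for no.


Input: pjcfokdn
Reversed: ndkofcjp
  Compare pos 0 ('p') with pos 7 ('n'): MISMATCH
  Compare pos 1 ('j') with pos 6 ('d'): MISMATCH
  Compare pos 2 ('c') with pos 5 ('k'): MISMATCH
  Compare pos 3 ('f') with pos 4 ('o'): MISMATCH
Result: not a palindrome

0


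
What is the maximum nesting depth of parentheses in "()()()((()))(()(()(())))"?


Input: "()()()((()))(()(()(())))"
Tracking depth:
  Position 0 '(': depth becomes 1
  Position 1 ')': depth becomes 0
  Position 2 '(': depth becomes 1
  Position 3 ')': depth becomes 0
  Position 4 '(': depth becomes 1
  Position 5 ')': depth becomes 0
  Position 6 '(': depth becomes 1
  Position 7 '(': depth becomes 2
  Position 8 '(': depth becomes 3
  Position 9 ')': depth becomes 2
  Position 10 ')': depth becomes 1
  Position 11 ')': depth becomes 0
  Position 12 '(': depth becomes 1
  Position 13 '(': depth becomes 2
  Position 14 ')': depth becomes 1
  Position 15 '(': depth becomes 2
  Position 16 '(': depth becomes 3
  Position 17 ')': depth becomes 2
  Position 18 '(': depth becomes 3
  Position 19 '(': depth becomes 4
  Position 20 ')': depth becomes 3
  Position 21 ')': depth becomes 2
  Position 22 ')': depth becomes 1
  Position 23 ')': depth becomes 0
Maximum depth reached: 4

4


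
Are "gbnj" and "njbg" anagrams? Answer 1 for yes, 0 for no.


Strings: "gbnj", "njbg"
Sorted first:  bgjn
Sorted second: bgjn
Sorted forms match => anagrams

1


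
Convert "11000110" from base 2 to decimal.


Input: "11000110" in base 2
Positional expansion:
  Digit '1' (value 1) x 2^7 = 128
  Digit '1' (value 1) x 2^6 = 64
  Digit '0' (value 0) x 2^5 = 0
  Digit '0' (value 0) x 2^4 = 0
  Digit '0' (value 0) x 2^3 = 0
  Digit '1' (value 1) x 2^2 = 4
  Digit '1' (value 1) x 2^1 = 2
  Digit '0' (value 0) x 2^0 = 0
Sum = 198

198


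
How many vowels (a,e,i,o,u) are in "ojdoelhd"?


Input: ojdoelhd
Checking each character:
  'o' at position 0: vowel (running total: 1)
  'j' at position 1: consonant
  'd' at position 2: consonant
  'o' at position 3: vowel (running total: 2)
  'e' at position 4: vowel (running total: 3)
  'l' at position 5: consonant
  'h' at position 6: consonant
  'd' at position 7: consonant
Total vowels: 3

3


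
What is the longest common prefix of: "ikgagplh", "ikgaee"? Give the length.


Words: ikgagplh, ikgaee
  Position 0: all 'i' => match
  Position 1: all 'k' => match
  Position 2: all 'g' => match
  Position 3: all 'a' => match
  Position 4: ('g', 'e') => mismatch, stop
LCP = "ikga" (length 4)

4


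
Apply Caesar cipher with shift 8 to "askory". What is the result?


Caesar cipher: shift "askory" by 8
  'a' (pos 0) + 8 = pos 8 = 'i'
  's' (pos 18) + 8 = pos 0 = 'a'
  'k' (pos 10) + 8 = pos 18 = 's'
  'o' (pos 14) + 8 = pos 22 = 'w'
  'r' (pos 17) + 8 = pos 25 = 'z'
  'y' (pos 24) + 8 = pos 6 = 'g'
Result: iaswzg

iaswzg


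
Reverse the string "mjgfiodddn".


Input: mjgfiodddn
Reading characters right to left:
  Position 9: 'n'
  Position 8: 'd'
  Position 7: 'd'
  Position 6: 'd'
  Position 5: 'o'
  Position 4: 'i'
  Position 3: 'f'
  Position 2: 'g'
  Position 1: 'j'
  Position 0: 'm'
Reversed: ndddoifgjm

ndddoifgjm


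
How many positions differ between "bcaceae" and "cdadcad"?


Comparing "bcaceae" and "cdadcad" position by position:
  Position 0: 'b' vs 'c' => DIFFER
  Position 1: 'c' vs 'd' => DIFFER
  Position 2: 'a' vs 'a' => same
  Position 3: 'c' vs 'd' => DIFFER
  Position 4: 'e' vs 'c' => DIFFER
  Position 5: 'a' vs 'a' => same
  Position 6: 'e' vs 'd' => DIFFER
Positions that differ: 5

5


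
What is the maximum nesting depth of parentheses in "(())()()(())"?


Input: "(())()()(())"
Tracking depth:
  Position 0 '(': depth becomes 1
  Position 1 '(': depth becomes 2
  Position 2 ')': depth becomes 1
  Position 3 ')': depth becomes 0
  Position 4 '(': depth becomes 1
  Position 5 ')': depth becomes 0
  Position 6 '(': depth becomes 1
  Position 7 ')': depth becomes 0
  Position 8 '(': depth becomes 1
  Position 9 '(': depth becomes 2
  Position 10 ')': depth becomes 1
  Position 11 ')': depth becomes 0
Maximum depth reached: 2

2


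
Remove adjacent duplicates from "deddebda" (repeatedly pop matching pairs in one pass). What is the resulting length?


Input: deddebda
Stack-based adjacent duplicate removal:
  Read 'd': push. Stack: d
  Read 'e': push. Stack: de
  Read 'd': push. Stack: ded
  Read 'd': matches stack top 'd' => pop. Stack: de
  Read 'e': matches stack top 'e' => pop. Stack: d
  Read 'b': push. Stack: db
  Read 'd': push. Stack: dbd
  Read 'a': push. Stack: dbda
Final stack: "dbda" (length 4)

4


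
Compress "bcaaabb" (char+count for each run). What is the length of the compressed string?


Input: bcaaabb
Runs:
  'b' x 1 => "b1"
  'c' x 1 => "c1"
  'a' x 3 => "a3"
  'b' x 2 => "b2"
Compressed: "b1c1a3b2"
Compressed length: 8

8


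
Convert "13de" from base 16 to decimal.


Input: "13de" in base 16
Positional expansion:
  Digit '1' (value 1) x 16^3 = 4096
  Digit '3' (value 3) x 16^2 = 768
  Digit 'd' (value 13) x 16^1 = 208
  Digit 'e' (value 14) x 16^0 = 14
Sum = 5086

5086


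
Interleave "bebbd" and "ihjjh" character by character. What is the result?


Interleaving "bebbd" and "ihjjh":
  Position 0: 'b' from first, 'i' from second => "bi"
  Position 1: 'e' from first, 'h' from second => "eh"
  Position 2: 'b' from first, 'j' from second => "bj"
  Position 3: 'b' from first, 'j' from second => "bj"
  Position 4: 'd' from first, 'h' from second => "dh"
Result: biehbjbjdh

biehbjbjdh


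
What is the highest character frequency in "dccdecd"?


Input: dccdecd
Character counts:
  'c': 3
  'd': 3
  'e': 1
Maximum frequency: 3

3


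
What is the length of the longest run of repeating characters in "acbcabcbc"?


Input: "acbcabcbc"
Scanning for longest run:
  Position 1 ('c'): new char, reset run to 1
  Position 2 ('b'): new char, reset run to 1
  Position 3 ('c'): new char, reset run to 1
  Position 4 ('a'): new char, reset run to 1
  Position 5 ('b'): new char, reset run to 1
  Position 6 ('c'): new char, reset run to 1
  Position 7 ('b'): new char, reset run to 1
  Position 8 ('c'): new char, reset run to 1
Longest run: 'a' with length 1

1


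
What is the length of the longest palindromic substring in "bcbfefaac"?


Input: "bcbfefaac"
Checking substrings for palindromes:
  [0:3] "bcb" (len 3) => palindrome
  [3:6] "fef" (len 3) => palindrome
  [6:8] "aa" (len 2) => palindrome
Longest palindromic substring: "bcb" with length 3

3


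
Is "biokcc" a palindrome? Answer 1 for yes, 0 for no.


Input: biokcc
Reversed: cckoib
  Compare pos 0 ('b') with pos 5 ('c'): MISMATCH
  Compare pos 1 ('i') with pos 4 ('c'): MISMATCH
  Compare pos 2 ('o') with pos 3 ('k'): MISMATCH
Result: not a palindrome

0


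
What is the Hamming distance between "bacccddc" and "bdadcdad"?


Comparing "bacccddc" and "bdadcdad" position by position:
  Position 0: 'b' vs 'b' => same
  Position 1: 'a' vs 'd' => differ
  Position 2: 'c' vs 'a' => differ
  Position 3: 'c' vs 'd' => differ
  Position 4: 'c' vs 'c' => same
  Position 5: 'd' vs 'd' => same
  Position 6: 'd' vs 'a' => differ
  Position 7: 'c' vs 'd' => differ
Total differences (Hamming distance): 5

5


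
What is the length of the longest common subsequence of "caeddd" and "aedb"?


LCS of "caeddd" and "aedb"
DP table:
           a    e    d    b
      0    0    0    0    0
  c   0    0    0    0    0
  a   0    1    1    1    1
  e   0    1    2    2    2
  d   0    1    2    3    3
  d   0    1    2    3    3
  d   0    1    2    3    3
LCS length = dp[6][4] = 3

3


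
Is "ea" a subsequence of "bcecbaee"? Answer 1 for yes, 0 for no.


Check if "ea" is a subsequence of "bcecbaee"
Greedy scan:
  Position 0 ('b'): no match needed
  Position 1 ('c'): no match needed
  Position 2 ('e'): matches sub[0] = 'e'
  Position 3 ('c'): no match needed
  Position 4 ('b'): no match needed
  Position 5 ('a'): matches sub[1] = 'a'
  Position 6 ('e'): no match needed
  Position 7 ('e'): no match needed
All 2 characters matched => is a subsequence

1


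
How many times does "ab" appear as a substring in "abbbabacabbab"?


Searching for "ab" in "abbbabacabbab"
Scanning each position:
  Position 0: "ab" => MATCH
  Position 1: "bb" => no
  Position 2: "bb" => no
  Position 3: "ba" => no
  Position 4: "ab" => MATCH
  Position 5: "ba" => no
  Position 6: "ac" => no
  Position 7: "ca" => no
  Position 8: "ab" => MATCH
  Position 9: "bb" => no
  Position 10: "ba" => no
  Position 11: "ab" => MATCH
Total occurrences: 4

4


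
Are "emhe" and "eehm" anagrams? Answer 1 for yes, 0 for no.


Strings: "emhe", "eehm"
Sorted first:  eehm
Sorted second: eehm
Sorted forms match => anagrams

1


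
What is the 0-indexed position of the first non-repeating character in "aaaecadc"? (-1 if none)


Input: aaaecadc
Character frequencies:
  'a': 4
  'c': 2
  'd': 1
  'e': 1
Scanning left to right for freq == 1:
  Position 0 ('a'): freq=4, skip
  Position 1 ('a'): freq=4, skip
  Position 2 ('a'): freq=4, skip
  Position 3 ('e'): unique! => answer = 3

3


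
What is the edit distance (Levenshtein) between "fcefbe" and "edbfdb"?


Computing edit distance: "fcefbe" -> "edbfdb"
DP table:
           e    d    b    f    d    b
      0    1    2    3    4    5    6
  f   1    1    2    3    3    4    5
  c   2    2    2    3    4    4    5
  e   3    2    3    3    4    5    5
  f   4    3    3    4    3    4    5
  b   5    4    4    3    4    4    4
  e   6    5    5    4    4    5    5
Edit distance = dp[6][6] = 5

5


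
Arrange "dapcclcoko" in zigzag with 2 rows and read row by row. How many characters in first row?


Zigzag "dapcclcoko" into 2 rows:
Placing characters:
  'd' => row 0
  'a' => row 1
  'p' => row 0
  'c' => row 1
  'c' => row 0
  'l' => row 1
  'c' => row 0
  'o' => row 1
  'k' => row 0
  'o' => row 1
Rows:
  Row 0: "dpcck"
  Row 1: "acloo"
First row length: 5

5


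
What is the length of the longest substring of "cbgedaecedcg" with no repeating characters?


Input: "cbgedaecedcg"
Sliding window (track last position of each char):
  Position 0 ('c'): window [0,0] length 1 -- new best
  Position 1 ('b'): window [0,1] length 2 -- new best
  Position 2 ('g'): window [0,2] length 3 -- new best
  Position 3 ('e'): window [0,3] length 4 -- new best
  Position 4 ('d'): window [0,4] length 5 -- new best
  Position 5 ('a'): window [0,5] length 6 -- new best
  Position 6 ('e'): repeat (last at 3), move window start to 4
  Position 6 ('e'): window [4,6] length 3
  Position 7 ('c'): window [4,7] length 4
  Position 8 ('e'): repeat (last at 6), move window start to 7
  Position 8 ('e'): window [7,8] length 2
  Position 9 ('d'): window [7,9] length 3
  Position 10 ('c'): repeat (last at 7), move window start to 8
  Position 10 ('c'): window [8,10] length 3
  Position 11 ('g'): window [8,11] length 4
Longest substring with no repeats: "cbgeda" with length 6

6


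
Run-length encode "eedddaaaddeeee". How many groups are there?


Input: eedddaaaddeeee
Scanning for consecutive runs:
  Group 1: 'e' x 2 (positions 0-1)
  Group 2: 'd' x 3 (positions 2-4)
  Group 3: 'a' x 3 (positions 5-7)
  Group 4: 'd' x 2 (positions 8-9)
  Group 5: 'e' x 4 (positions 10-13)
Total groups: 5

5


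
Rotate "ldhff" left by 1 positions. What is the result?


Input: "ldhff", rotate left by 1
First 1 characters: "l"
Remaining characters: "dhff"
Concatenate remaining + first: "dhff" + "l" = "dhffl"

dhffl


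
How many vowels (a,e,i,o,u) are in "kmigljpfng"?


Input: kmigljpfng
Checking each character:
  'k' at position 0: consonant
  'm' at position 1: consonant
  'i' at position 2: vowel (running total: 1)
  'g' at position 3: consonant
  'l' at position 4: consonant
  'j' at position 5: consonant
  'p' at position 6: consonant
  'f' at position 7: consonant
  'n' at position 8: consonant
  'g' at position 9: consonant
Total vowels: 1

1


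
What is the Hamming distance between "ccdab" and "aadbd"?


Comparing "ccdab" and "aadbd" position by position:
  Position 0: 'c' vs 'a' => differ
  Position 1: 'c' vs 'a' => differ
  Position 2: 'd' vs 'd' => same
  Position 3: 'a' vs 'b' => differ
  Position 4: 'b' vs 'd' => differ
Total differences (Hamming distance): 4

4


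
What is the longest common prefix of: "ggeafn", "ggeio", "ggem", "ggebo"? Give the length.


Words: ggeafn, ggeio, ggem, ggebo
  Position 0: all 'g' => match
  Position 1: all 'g' => match
  Position 2: all 'e' => match
  Position 3: ('a', 'i', 'm', 'b') => mismatch, stop
LCP = "gge" (length 3)

3


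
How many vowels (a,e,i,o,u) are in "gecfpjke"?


Input: gecfpjke
Checking each character:
  'g' at position 0: consonant
  'e' at position 1: vowel (running total: 1)
  'c' at position 2: consonant
  'f' at position 3: consonant
  'p' at position 4: consonant
  'j' at position 5: consonant
  'k' at position 6: consonant
  'e' at position 7: vowel (running total: 2)
Total vowels: 2

2


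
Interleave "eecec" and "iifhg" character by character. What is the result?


Interleaving "eecec" and "iifhg":
  Position 0: 'e' from first, 'i' from second => "ei"
  Position 1: 'e' from first, 'i' from second => "ei"
  Position 2: 'c' from first, 'f' from second => "cf"
  Position 3: 'e' from first, 'h' from second => "eh"
  Position 4: 'c' from first, 'g' from second => "cg"
Result: eieicfehcg

eieicfehcg


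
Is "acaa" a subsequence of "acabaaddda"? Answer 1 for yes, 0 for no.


Check if "acaa" is a subsequence of "acabaaddda"
Greedy scan:
  Position 0 ('a'): matches sub[0] = 'a'
  Position 1 ('c'): matches sub[1] = 'c'
  Position 2 ('a'): matches sub[2] = 'a'
  Position 3 ('b'): no match needed
  Position 4 ('a'): matches sub[3] = 'a'
  Position 5 ('a'): no match needed
  Position 6 ('d'): no match needed
  Position 7 ('d'): no match needed
  Position 8 ('d'): no match needed
  Position 9 ('a'): no match needed
All 4 characters matched => is a subsequence

1


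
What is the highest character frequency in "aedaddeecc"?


Input: aedaddeecc
Character counts:
  'a': 2
  'c': 2
  'd': 3
  'e': 3
Maximum frequency: 3

3


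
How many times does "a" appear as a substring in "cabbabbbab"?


Searching for "a" in "cabbabbbab"
Scanning each position:
  Position 0: "c" => no
  Position 1: "a" => MATCH
  Position 2: "b" => no
  Position 3: "b" => no
  Position 4: "a" => MATCH
  Position 5: "b" => no
  Position 6: "b" => no
  Position 7: "b" => no
  Position 8: "a" => MATCH
  Position 9: "b" => no
Total occurrences: 3

3


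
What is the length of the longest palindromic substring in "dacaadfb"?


Input: "dacaadfb"
Checking substrings for palindromes:
  [1:4] "aca" (len 3) => palindrome
  [3:5] "aa" (len 2) => palindrome
Longest palindromic substring: "aca" with length 3

3


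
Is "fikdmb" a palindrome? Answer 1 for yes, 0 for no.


Input: fikdmb
Reversed: bmdkif
  Compare pos 0 ('f') with pos 5 ('b'): MISMATCH
  Compare pos 1 ('i') with pos 4 ('m'): MISMATCH
  Compare pos 2 ('k') with pos 3 ('d'): MISMATCH
Result: not a palindrome

0


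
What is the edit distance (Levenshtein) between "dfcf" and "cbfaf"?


Computing edit distance: "dfcf" -> "cbfaf"
DP table:
           c    b    f    a    f
      0    1    2    3    4    5
  d   1    1    2    3    4    5
  f   2    2    2    2    3    4
  c   3    2    3    3    3    4
  f   4    3    3    3    4    3
Edit distance = dp[4][5] = 3

3


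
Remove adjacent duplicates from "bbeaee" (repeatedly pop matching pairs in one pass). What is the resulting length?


Input: bbeaee
Stack-based adjacent duplicate removal:
  Read 'b': push. Stack: b
  Read 'b': matches stack top 'b' => pop. Stack: (empty)
  Read 'e': push. Stack: e
  Read 'a': push. Stack: ea
  Read 'e': push. Stack: eae
  Read 'e': matches stack top 'e' => pop. Stack: ea
Final stack: "ea" (length 2)

2


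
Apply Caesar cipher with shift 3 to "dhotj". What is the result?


Caesar cipher: shift "dhotj" by 3
  'd' (pos 3) + 3 = pos 6 = 'g'
  'h' (pos 7) + 3 = pos 10 = 'k'
  'o' (pos 14) + 3 = pos 17 = 'r'
  't' (pos 19) + 3 = pos 22 = 'w'
  'j' (pos 9) + 3 = pos 12 = 'm'
Result: gkrwm

gkrwm


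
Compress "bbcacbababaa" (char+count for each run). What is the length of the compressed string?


Input: bbcacbababaa
Runs:
  'b' x 2 => "b2"
  'c' x 1 => "c1"
  'a' x 1 => "a1"
  'c' x 1 => "c1"
  'b' x 1 => "b1"
  'a' x 1 => "a1"
  'b' x 1 => "b1"
  'a' x 1 => "a1"
  'b' x 1 => "b1"
  'a' x 2 => "a2"
Compressed: "b2c1a1c1b1a1b1a1b1a2"
Compressed length: 20

20


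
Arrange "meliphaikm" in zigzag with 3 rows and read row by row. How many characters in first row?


Zigzag "meliphaikm" into 3 rows:
Placing characters:
  'm' => row 0
  'e' => row 1
  'l' => row 2
  'i' => row 1
  'p' => row 0
  'h' => row 1
  'a' => row 2
  'i' => row 1
  'k' => row 0
  'm' => row 1
Rows:
  Row 0: "mpk"
  Row 1: "eihim"
  Row 2: "la"
First row length: 3

3


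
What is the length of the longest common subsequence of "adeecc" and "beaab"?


LCS of "adeecc" and "beaab"
DP table:
           b    e    a    a    b
      0    0    0    0    0    0
  a   0    0    0    1    1    1
  d   0    0    0    1    1    1
  e   0    0    1    1    1    1
  e   0    0    1    1    1    1
  c   0    0    1    1    1    1
  c   0    0    1    1    1    1
LCS length = dp[6][5] = 1

1


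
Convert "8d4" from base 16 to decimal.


Input: "8d4" in base 16
Positional expansion:
  Digit '8' (value 8) x 16^2 = 2048
  Digit 'd' (value 13) x 16^1 = 208
  Digit '4' (value 4) x 16^0 = 4
Sum = 2260

2260


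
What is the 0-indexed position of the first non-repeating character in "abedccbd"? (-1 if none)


Input: abedccbd
Character frequencies:
  'a': 1
  'b': 2
  'c': 2
  'd': 2
  'e': 1
Scanning left to right for freq == 1:
  Position 0 ('a'): unique! => answer = 0

0


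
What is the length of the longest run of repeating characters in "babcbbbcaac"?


Input: "babcbbbcaac"
Scanning for longest run:
  Position 1 ('a'): new char, reset run to 1
  Position 2 ('b'): new char, reset run to 1
  Position 3 ('c'): new char, reset run to 1
  Position 4 ('b'): new char, reset run to 1
  Position 5 ('b'): continues run of 'b', length=2
  Position 6 ('b'): continues run of 'b', length=3
  Position 7 ('c'): new char, reset run to 1
  Position 8 ('a'): new char, reset run to 1
  Position 9 ('a'): continues run of 'a', length=2
  Position 10 ('c'): new char, reset run to 1
Longest run: 'b' with length 3

3


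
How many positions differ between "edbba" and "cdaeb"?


Comparing "edbba" and "cdaeb" position by position:
  Position 0: 'e' vs 'c' => DIFFER
  Position 1: 'd' vs 'd' => same
  Position 2: 'b' vs 'a' => DIFFER
  Position 3: 'b' vs 'e' => DIFFER
  Position 4: 'a' vs 'b' => DIFFER
Positions that differ: 4

4


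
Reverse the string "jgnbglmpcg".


Input: jgnbglmpcg
Reading characters right to left:
  Position 9: 'g'
  Position 8: 'c'
  Position 7: 'p'
  Position 6: 'm'
  Position 5: 'l'
  Position 4: 'g'
  Position 3: 'b'
  Position 2: 'n'
  Position 1: 'g'
  Position 0: 'j'
Reversed: gcpmlgbngj

gcpmlgbngj


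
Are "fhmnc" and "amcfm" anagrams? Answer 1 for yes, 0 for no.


Strings: "fhmnc", "amcfm"
Sorted first:  cfhmn
Sorted second: acfmm
Differ at position 0: 'c' vs 'a' => not anagrams

0


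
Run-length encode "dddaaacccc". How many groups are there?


Input: dddaaacccc
Scanning for consecutive runs:
  Group 1: 'd' x 3 (positions 0-2)
  Group 2: 'a' x 3 (positions 3-5)
  Group 3: 'c' x 4 (positions 6-9)
Total groups: 3

3


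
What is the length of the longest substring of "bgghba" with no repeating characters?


Input: "bgghba"
Sliding window (track last position of each char):
  Position 0 ('b'): window [0,0] length 1 -- new best
  Position 1 ('g'): window [0,1] length 2 -- new best
  Position 2 ('g'): repeat (last at 1), move window start to 2
  Position 2 ('g'): window [2,2] length 1
  Position 3 ('h'): window [2,3] length 2
  Position 4 ('b'): window [2,4] length 3 -- new best
  Position 5 ('a'): window [2,5] length 4 -- new best
Longest substring with no repeats: "ghba" with length 4

4
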